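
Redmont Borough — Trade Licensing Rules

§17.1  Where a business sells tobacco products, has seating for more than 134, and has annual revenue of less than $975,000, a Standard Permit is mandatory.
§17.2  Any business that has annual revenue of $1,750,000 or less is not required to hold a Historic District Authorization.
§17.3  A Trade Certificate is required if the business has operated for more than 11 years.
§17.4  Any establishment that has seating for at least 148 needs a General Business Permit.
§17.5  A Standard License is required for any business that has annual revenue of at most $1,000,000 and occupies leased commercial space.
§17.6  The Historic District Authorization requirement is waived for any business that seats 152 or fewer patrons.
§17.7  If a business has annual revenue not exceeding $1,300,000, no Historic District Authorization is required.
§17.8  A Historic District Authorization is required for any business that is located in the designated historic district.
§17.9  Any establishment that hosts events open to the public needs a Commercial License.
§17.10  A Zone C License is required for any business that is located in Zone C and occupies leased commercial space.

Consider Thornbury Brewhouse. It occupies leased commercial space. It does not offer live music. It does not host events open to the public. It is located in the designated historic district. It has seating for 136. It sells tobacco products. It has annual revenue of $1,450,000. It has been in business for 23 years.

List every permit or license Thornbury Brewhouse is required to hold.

Trade Certificate

§17.1 sells tobacco products; seating 136 > 134; revenue $1,450,000 ≥ $975,000 → Standard Permit not required.
§17.2 revenue $1,450,000 ≤ $1,750,000 → exempt from Historic District Authorization.
§17.3 years in business 23 > 11 → Trade Certificate required.
§17.4 seating 136 < 148 → General Business Permit not required.
§17.5 revenue $1,450,000 > $1,000,000; occupies leased commercial space → Standard License not required.
§17.6 seating 136 ≤ 152 → exempt from Historic District Authorization.
§17.7 revenue $1,450,000 > $1,300,000 → Historic District Authorization exemption does not apply.
§17.8 is located in the designated historic district → Historic District Authorization required.
§17.9 does not host events open to the public → Commercial License not required.
§17.10 is located in the designated historic district (not: is located in Zone C); occupies leased commercial space → Zone C License not required.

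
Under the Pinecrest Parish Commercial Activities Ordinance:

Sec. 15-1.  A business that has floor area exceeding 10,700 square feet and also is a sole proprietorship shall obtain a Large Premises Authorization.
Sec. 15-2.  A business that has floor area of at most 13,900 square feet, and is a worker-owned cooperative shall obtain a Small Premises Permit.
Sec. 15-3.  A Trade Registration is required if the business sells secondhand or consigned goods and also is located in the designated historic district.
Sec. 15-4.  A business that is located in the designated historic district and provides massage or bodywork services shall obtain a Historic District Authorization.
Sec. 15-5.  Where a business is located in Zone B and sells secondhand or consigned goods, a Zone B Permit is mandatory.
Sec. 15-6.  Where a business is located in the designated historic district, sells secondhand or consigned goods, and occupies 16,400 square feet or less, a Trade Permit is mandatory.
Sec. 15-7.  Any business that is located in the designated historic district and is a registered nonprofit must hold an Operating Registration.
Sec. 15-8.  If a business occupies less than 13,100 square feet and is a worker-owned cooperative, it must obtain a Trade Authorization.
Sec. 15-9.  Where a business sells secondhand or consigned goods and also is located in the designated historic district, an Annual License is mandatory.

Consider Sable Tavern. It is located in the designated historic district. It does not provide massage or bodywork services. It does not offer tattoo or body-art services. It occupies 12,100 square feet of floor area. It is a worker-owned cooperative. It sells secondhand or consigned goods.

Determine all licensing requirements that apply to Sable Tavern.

Sec. 15-1. floor area 12,100 square feet > 10,700 square feet; is a worker-owned cooperative (not: is a sole proprietorship) → Large Premises Authorization not required.
Sec. 15-2. floor area 12,100 square feet ≤ 13,900 square feet; is a worker-owned cooperative → Small Premises Permit required.
Sec. 15-3. sells secondhand or consigned goods; is located in the designated historic district → Trade Registration required.
Sec. 15-4. is located in the designated historic district; does not provide massage or bodywork services → Historic District Authorization not required.
Sec. 15-5. is located in the designated historic district (not: is located in Zone B); sells secondhand or consigned goods → Zone B Permit not required.
Sec. 15-6. is located in the designated historic district; sells secondhand or consigned goods; floor area 12,100 square feet ≤ 16,400 square feet → Trade Permit required.
Sec. 15-7. is located in the designated historic district; is a worker-owned cooperative (not: is a registered nonprofit) → Operating Registration not required.
Sec. 15-8. floor area 12,100 square feet < 13,100 square feet; is a worker-owned cooperative → Trade Authorization required.
Sec. 15-9. sells secondhand or consigned goods; is located in the designated historic district → Annual License required.

Annual License, Small Premises Permit, Trade Authorization, Trade Permit, Trade Registration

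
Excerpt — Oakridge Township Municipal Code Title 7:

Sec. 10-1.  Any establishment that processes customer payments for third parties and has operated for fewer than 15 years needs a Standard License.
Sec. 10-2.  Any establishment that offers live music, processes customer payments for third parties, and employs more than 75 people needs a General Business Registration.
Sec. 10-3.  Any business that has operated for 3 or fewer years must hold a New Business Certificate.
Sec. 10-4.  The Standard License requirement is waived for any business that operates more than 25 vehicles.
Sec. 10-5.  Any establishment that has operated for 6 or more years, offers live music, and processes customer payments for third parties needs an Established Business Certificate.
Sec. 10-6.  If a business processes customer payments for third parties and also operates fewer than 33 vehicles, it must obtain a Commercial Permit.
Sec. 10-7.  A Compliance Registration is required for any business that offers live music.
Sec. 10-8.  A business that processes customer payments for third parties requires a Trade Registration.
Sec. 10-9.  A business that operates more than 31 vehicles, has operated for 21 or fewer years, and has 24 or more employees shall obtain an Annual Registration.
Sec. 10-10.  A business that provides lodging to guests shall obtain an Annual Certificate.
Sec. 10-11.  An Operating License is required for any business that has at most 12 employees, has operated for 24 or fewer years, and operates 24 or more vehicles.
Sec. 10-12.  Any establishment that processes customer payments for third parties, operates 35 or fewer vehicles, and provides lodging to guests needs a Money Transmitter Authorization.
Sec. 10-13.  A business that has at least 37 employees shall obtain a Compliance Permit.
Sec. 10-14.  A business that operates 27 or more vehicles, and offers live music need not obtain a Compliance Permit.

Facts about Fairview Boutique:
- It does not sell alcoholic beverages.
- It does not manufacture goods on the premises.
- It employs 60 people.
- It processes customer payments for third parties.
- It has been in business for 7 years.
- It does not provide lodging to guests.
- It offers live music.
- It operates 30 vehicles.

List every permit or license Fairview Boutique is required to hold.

Commercial Permit, Compliance Registration, Established Business Certificate, Trade Registration

Sec. 10-1. processes customer payments for third parties; years in business 7 < 15 → Standard License required.
Sec. 10-2. offers live music; processes customer payments for third parties; employees 60 ≤ 75 → General Business Registration not required.
Sec. 10-3. years in business 7 > 3 → New Business Certificate not required.
Sec. 10-4. vehicles 30 > 25 → exempt from Standard License.
Sec. 10-5. years in business 7 ≥ 6; offers live music; processes customer payments for third parties → Established Business Certificate required.
Sec. 10-6. processes customer payments for third parties; vehicles 30 < 33 → Commercial Permit required.
Sec. 10-7. offers live music → Compliance Registration required.
Sec. 10-8. processes customer payments for third parties → Trade Registration required.
Sec. 10-9. vehicles 30 ≤ 31; years in business 7 ≤ 21; employees 60 ≥ 24 → Annual Registration not required.
Sec. 10-10. does not provide lodging to guests → Annual Certificate not required.
Sec. 10-11. employees 60 > 12; years in business 7 ≤ 24; vehicles 30 ≥ 24 → Operating License not required.
Sec. 10-12. processes customer payments for third parties; vehicles 30 ≤ 35; does not provide lodging to guests → Money Transmitter Authorization not required.
Sec. 10-13. employees 60 ≥ 37 → Compliance Permit required.
Sec. 10-14. vehicles 30 ≥ 27; offers live music → exempt from Compliance Permit.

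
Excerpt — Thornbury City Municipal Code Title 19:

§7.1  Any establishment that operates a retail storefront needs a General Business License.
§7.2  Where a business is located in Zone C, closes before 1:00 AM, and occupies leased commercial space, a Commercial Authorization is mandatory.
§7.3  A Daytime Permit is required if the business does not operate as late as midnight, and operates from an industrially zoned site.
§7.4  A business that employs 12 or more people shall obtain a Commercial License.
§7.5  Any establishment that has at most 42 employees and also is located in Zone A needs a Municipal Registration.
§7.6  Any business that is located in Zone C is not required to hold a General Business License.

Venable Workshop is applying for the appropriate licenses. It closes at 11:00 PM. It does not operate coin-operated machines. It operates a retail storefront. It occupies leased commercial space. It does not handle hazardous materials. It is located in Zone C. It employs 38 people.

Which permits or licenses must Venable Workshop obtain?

§7.1 operates a retail storefront → General Business License required.
§7.2 is located in Zone C; closes 11:00 PM, at/before 1:00 AM; occupies leased commercial space → Commercial Authorization required.
§7.3 closes 11:00 PM, at/before midnight; occupies leased commercial space (not: operates from an industrially zoned site) → Daytime Permit not required.
§7.4 employees 38 ≥ 12 → Commercial License required.
§7.5 employees 38 ≤ 42; is located in Zone C (not: is located in Zone A) → Municipal Registration not required.
§7.6 is located in Zone C → exempt from General Business License.

Commercial Authorization, Commercial License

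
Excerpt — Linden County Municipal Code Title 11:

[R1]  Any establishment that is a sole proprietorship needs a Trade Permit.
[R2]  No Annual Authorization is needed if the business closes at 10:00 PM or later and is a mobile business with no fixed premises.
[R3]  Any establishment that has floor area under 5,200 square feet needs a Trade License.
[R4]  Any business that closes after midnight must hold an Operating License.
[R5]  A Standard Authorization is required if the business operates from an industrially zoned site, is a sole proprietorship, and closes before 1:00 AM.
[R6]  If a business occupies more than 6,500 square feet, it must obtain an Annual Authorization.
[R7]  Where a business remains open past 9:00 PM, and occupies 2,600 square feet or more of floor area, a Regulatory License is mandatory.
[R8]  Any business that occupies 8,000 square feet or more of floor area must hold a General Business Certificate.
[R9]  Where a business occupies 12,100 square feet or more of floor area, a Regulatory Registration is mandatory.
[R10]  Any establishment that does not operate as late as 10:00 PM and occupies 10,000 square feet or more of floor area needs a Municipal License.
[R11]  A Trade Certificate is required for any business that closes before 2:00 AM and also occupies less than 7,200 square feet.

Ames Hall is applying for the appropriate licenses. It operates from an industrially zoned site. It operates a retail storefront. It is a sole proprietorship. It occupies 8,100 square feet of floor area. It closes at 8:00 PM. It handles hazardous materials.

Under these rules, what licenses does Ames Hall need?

Annual Authorization, General Business Certificate, Standard Authorization, Trade Permit

[R1] is a sole proprietorship → Trade Permit required.
[R2] closes 8:00 PM, at/before 10:00 PM; operates from an industrially zoned site (not: is a mobile business with no fixed premises) → Annual Authorization exemption does not apply.
[R3] floor area 8,100 square feet ≥ 5,200 square feet → Trade License not required.
[R4] closes 8:00 PM, at/before midnight → Operating License not required.
[R5] operates from an industrially zoned site; is a sole proprietorship; closes 8:00 PM, at/before 1:00 AM → Standard Authorization required.
[R6] floor area 8,100 square feet > 6,500 square feet → Annual Authorization required.
[R7] closes 8:00 PM, at/before 9:00 PM; floor area 8,100 square feet ≥ 2,600 square feet → Regulatory License not required.
[R8] floor area 8,100 square feet ≥ 8,000 square feet → General Business Certificate required.
[R9] floor area 8,100 square feet < 12,100 square feet → Regulatory Registration not required.
[R10] closes 8:00 PM, at/before 10:00 PM; floor area 8,100 square feet < 10,000 square feet → Municipal License not required.
[R11] closes 8:00 PM, at/before 2:00 AM; floor area 8,100 square feet ≥ 7,200 square feet → Trade Certificate not required.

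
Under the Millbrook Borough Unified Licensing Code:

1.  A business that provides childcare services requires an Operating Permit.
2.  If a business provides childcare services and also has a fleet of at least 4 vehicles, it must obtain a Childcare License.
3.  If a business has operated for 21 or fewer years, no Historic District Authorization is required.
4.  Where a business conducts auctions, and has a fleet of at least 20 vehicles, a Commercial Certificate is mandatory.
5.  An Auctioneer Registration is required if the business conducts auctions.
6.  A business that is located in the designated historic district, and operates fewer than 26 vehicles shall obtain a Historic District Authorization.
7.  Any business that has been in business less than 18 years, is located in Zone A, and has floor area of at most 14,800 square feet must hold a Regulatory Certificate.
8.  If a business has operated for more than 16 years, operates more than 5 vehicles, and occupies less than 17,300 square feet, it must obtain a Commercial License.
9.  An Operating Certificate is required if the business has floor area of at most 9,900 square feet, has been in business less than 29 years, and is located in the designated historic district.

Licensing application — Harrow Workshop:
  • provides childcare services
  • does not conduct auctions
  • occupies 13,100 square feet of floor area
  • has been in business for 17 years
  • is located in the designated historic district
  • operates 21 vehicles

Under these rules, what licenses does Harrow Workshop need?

1. provides childcare services → Operating Permit required.
2. provides childcare services; vehicles 21 ≥ 4 → Childcare License required.
3. years in business 17 ≤ 21 → exempt from Historic District Authorization.
4. does not conduct auctions; vehicles 21 ≥ 20 → Commercial Certificate not required.
5. does not conduct auctions → Auctioneer Registration not required.
6. is located in the designated historic district; vehicles 21 < 26 → Historic District Authorization required.
7. years in business 17 < 18; is located in the designated historic district (not: is located in Zone A); floor area 13,100 square feet ≤ 14,800 square feet → Regulatory Certificate not required.
8. years in business 17 > 16; vehicles 21 > 5; floor area 13,100 square feet < 17,300 square feet → Commercial License required.
9. floor area 13,100 square feet > 9,900 square feet; years in business 17 < 29; is located in the designated historic district → Operating Certificate not required.

Childcare License, Commercial License, Operating Permit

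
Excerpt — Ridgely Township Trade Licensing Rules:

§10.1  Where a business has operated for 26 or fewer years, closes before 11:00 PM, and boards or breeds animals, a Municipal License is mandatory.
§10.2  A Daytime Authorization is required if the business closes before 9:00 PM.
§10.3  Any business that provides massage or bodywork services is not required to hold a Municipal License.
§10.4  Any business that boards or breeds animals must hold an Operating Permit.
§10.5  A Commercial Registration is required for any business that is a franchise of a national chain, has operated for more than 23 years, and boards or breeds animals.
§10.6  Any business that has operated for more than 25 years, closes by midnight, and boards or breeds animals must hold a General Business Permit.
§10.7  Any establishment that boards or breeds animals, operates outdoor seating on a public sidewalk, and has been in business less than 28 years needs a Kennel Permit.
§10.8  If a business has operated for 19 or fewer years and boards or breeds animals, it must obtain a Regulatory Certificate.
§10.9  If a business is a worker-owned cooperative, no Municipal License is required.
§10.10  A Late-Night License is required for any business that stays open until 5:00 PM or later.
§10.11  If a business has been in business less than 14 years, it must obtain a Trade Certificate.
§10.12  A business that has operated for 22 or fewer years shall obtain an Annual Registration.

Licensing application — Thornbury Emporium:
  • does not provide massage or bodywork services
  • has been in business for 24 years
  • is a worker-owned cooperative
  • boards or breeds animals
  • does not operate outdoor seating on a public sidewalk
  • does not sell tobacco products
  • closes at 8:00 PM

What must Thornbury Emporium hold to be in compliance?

§10.1 years in business 24 ≤ 26; closes 8:00 PM, at/before 11:00 PM; boards or breeds animals → Municipal License required.
§10.2 closes 8:00 PM, at/before 9:00 PM → Daytime Authorization required.
§10.3 does not provide massage or bodywork services → Municipal License exemption does not apply.
§10.4 boards or breeds animals → Operating Permit required.
§10.5 is a worker-owned cooperative (not: is a franchise of a national chain); years in business 24 > 23; boards or breeds animals → Commercial Registration not required.
§10.6 years in business 24 ≤ 25; closes 8:00 PM, at/before midnight; boards or breeds animals → General Business Permit not required.
§10.7 boards or breeds animals; does not operate outdoor seating on a public sidewalk; years in business 24 < 28 → Kennel Permit not required.
§10.8 years in business 24 > 19; boards or breeds animals → Regulatory Certificate not required.
§10.9 is a worker-owned cooperative → exempt from Municipal License.
§10.10 closes 8:00 PM, after 5:00 PM → Late-Night License required.
§10.11 years in business 24 ≥ 14 → Trade Certificate not required.
§10.12 years in business 24 > 22 → Annual Registration not required.

Daytime Authorization, Late-Night License, Operating Permit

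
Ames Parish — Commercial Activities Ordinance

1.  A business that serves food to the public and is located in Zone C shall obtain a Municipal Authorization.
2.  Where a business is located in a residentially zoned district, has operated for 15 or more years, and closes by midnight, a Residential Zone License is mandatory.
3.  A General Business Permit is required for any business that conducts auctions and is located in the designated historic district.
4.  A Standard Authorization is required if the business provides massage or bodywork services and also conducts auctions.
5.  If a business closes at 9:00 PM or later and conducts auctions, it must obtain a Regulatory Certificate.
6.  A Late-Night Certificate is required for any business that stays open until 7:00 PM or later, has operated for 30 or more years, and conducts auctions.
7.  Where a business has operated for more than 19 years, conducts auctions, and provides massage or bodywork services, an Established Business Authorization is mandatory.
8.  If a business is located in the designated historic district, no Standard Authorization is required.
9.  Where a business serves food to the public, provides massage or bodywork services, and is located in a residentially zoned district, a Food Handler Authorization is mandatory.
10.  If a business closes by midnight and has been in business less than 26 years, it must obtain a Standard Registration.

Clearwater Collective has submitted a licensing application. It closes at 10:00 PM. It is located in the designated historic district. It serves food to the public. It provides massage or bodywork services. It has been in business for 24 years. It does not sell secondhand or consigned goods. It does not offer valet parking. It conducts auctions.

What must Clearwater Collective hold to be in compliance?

Established Business Authorization, General Business Permit, Regulatory Certificate, Standard Registration

1. serves food to the public; is located in the designated historic district (not: is located in Zone C) → Municipal Authorization not required.
2. is located in the designated historic district (not: is located in a residentially zoned district); years in business 24 ≥ 15; closes 10:00 PM, at/before midnight → Residential Zone License not required.
3. conducts auctions; is located in the designated historic district → General Business Permit required.
4. provides massage or bodywork services; conducts auctions → Standard Authorization required.
5. closes 10:00 PM, after 9:00 PM; conducts auctions → Regulatory Certificate required.
6. closes 10:00 PM, after 7:00 PM; years in business 24 < 30; conducts auctions → Late-Night Certificate not required.
7. years in business 24 > 19; conducts auctions; provides massage or bodywork services → Established Business Authorization required.
8. is located in the designated historic district → exempt from Standard Authorization.
9. serves food to the public; provides massage or bodywork services; is located in the designated historic district (not: is located in a residentially zoned district) → Food Handler Authorization not required.
10. closes 10:00 PM, at/before midnight; years in business 24 < 26 → Standard Registration required.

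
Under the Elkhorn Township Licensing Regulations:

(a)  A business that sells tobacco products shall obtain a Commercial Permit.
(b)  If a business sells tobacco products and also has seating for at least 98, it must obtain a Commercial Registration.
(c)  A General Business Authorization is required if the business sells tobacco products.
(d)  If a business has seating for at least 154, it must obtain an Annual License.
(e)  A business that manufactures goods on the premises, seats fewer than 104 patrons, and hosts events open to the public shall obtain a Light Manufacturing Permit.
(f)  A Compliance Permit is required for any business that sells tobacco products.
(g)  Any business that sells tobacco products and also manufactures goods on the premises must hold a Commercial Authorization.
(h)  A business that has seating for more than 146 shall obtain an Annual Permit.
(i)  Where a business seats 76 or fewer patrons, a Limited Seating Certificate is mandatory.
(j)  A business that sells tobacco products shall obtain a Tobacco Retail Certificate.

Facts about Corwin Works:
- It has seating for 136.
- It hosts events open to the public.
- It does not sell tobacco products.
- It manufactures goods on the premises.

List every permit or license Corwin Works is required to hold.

(a) does not sell tobacco products → Commercial Permit not required.
(b) does not sell tobacco products; seating 136 ≥ 98 → Commercial Registration not required.
(c) does not sell tobacco products → General Business Authorization not required.
(d) seating 136 < 154 → Annual License not required.
(e) manufactures goods on the premises; seating 136 ≥ 104; hosts events open to the public → Light Manufacturing Permit not required.
(f) does not sell tobacco products → Compliance Permit not required.
(g) does not sell tobacco products; manufactures goods on the premises → Commercial Authorization not required.
(h) seating 136 ≤ 146 → Annual Permit not required.
(i) seating 136 > 76 → Limited Seating Certificate not required.
(j) does not sell tobacco products → Tobacco Retail Certificate not required.

None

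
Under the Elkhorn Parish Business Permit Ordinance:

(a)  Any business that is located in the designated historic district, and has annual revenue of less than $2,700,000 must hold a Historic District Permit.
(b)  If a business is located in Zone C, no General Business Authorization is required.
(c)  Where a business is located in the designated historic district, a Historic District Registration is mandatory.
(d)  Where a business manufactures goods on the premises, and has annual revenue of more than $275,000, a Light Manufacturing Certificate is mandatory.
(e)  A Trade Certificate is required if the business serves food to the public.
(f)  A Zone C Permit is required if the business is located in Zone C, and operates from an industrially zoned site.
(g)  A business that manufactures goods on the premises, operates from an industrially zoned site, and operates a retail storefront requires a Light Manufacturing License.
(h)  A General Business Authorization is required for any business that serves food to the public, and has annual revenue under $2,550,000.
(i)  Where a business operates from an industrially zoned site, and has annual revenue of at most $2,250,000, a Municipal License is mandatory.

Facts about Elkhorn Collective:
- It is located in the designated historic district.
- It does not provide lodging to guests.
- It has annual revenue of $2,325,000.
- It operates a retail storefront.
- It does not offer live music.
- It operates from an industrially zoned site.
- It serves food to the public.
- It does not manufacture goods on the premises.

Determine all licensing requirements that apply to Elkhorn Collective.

(a) is located in the designated historic district; revenue $2,325,000 < $2,700,000 → Historic District Permit required.
(b) is located in the designated historic district (not: is located in Zone C) → General Business Authorization exemption does not apply.
(c) is located in the designated historic district → Historic District Registration required.
(d) does not manufacture goods on the premises; revenue $2,325,000 > $275,000 → Light Manufacturing Certificate not required.
(e) serves food to the public → Trade Certificate required.
(f) is located in the designated historic district (not: is located in Zone C); operates from an industrially zoned site → Zone C Permit not required.
(g) does not manufacture goods on the premises; operates from an industrially zoned site; operates a retail storefront → Light Manufacturing License not required.
(h) serves food to the public; revenue $2,325,000 < $2,550,000 → General Business Authorization required.
(i) operates from an industrially zoned site; revenue $2,325,000 > $2,250,000 → Municipal License not required.

General Business Authorization, Historic District Permit, Historic District Registration, Trade Certificate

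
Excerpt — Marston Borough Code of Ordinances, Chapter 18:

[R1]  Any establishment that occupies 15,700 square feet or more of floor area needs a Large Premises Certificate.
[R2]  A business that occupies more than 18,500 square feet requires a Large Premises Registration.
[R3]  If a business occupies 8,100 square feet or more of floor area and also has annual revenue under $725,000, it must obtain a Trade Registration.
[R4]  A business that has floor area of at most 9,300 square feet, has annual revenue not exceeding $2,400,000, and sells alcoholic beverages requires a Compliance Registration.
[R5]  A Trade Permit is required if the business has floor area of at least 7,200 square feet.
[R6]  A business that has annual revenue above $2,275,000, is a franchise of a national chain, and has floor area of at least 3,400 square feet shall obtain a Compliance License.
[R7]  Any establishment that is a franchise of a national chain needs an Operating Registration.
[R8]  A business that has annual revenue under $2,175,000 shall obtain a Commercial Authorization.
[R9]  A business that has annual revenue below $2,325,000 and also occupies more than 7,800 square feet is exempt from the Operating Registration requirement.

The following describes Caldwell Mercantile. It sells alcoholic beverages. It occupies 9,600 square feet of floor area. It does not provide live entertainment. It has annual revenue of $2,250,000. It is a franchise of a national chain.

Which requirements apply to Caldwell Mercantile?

[R1] floor area 9,600 square feet < 15,700 square feet → Large Premises Certificate not required.
[R2] floor area 9,600 square feet ≤ 18,500 square feet → Large Premises Registration not required.
[R3] floor area 9,600 square feet ≥ 8,100 square feet; revenue $2,250,000 ≥ $725,000 → Trade Registration not required.
[R4] floor area 9,600 square feet > 9,300 square feet; revenue $2,250,000 ≤ $2,400,000; sells alcoholic beverages → Compliance Registration not required.
[R5] floor area 9,600 square feet ≥ 7,200 square feet → Trade Permit required.
[R6] revenue $2,250,000 ≤ $2,275,000; is a franchise of a national chain; floor area 9,600 square feet ≥ 3,400 square feet → Compliance License not required.
[R7] is a franchise of a national chain → Operating Registration required.
[R8] revenue $2,250,000 ≥ $2,175,000 → Commercial Authorization not required.
[R9] revenue $2,250,000 < $2,325,000; floor area 9,600 square feet > 7,800 square feet → exempt from Operating Registration.

Trade Permit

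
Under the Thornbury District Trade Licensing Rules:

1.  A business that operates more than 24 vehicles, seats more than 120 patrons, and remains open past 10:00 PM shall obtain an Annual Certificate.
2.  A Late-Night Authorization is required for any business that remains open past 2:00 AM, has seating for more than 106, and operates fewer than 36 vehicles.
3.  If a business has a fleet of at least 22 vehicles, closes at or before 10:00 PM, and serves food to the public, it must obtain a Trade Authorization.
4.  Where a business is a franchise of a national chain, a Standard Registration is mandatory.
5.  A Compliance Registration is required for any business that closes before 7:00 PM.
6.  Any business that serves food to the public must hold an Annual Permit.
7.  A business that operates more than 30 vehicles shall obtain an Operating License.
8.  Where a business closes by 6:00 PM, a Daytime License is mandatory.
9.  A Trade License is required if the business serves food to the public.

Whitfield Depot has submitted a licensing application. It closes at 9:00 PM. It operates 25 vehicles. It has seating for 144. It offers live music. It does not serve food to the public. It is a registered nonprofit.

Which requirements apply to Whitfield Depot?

None

1. vehicles 25 > 24; seating 144 > 120; closes 9:00 PM, at/before 10:00 PM → Annual Certificate not required.
2. closes 9:00 PM, at/before 2:00 AM; seating 144 > 106; vehicles 25 < 36 → Late-Night Authorization not required.
3. vehicles 25 ≥ 22; closes 9:00 PM, at/before 10:00 PM; does not serve food to the public → Trade Authorization not required.
4. is a registered nonprofit (not: is a franchise of a national chain) → Standard Registration not required.
5. closes 9:00 PM, after 7:00 PM → Compliance Registration not required.
6. does not serve food to the public → Annual Permit not required.
7. vehicles 25 ≤ 30 → Operating License not required.
8. closes 9:00 PM, after 6:00 PM → Daytime License not required.
9. does not serve food to the public → Trade License not required.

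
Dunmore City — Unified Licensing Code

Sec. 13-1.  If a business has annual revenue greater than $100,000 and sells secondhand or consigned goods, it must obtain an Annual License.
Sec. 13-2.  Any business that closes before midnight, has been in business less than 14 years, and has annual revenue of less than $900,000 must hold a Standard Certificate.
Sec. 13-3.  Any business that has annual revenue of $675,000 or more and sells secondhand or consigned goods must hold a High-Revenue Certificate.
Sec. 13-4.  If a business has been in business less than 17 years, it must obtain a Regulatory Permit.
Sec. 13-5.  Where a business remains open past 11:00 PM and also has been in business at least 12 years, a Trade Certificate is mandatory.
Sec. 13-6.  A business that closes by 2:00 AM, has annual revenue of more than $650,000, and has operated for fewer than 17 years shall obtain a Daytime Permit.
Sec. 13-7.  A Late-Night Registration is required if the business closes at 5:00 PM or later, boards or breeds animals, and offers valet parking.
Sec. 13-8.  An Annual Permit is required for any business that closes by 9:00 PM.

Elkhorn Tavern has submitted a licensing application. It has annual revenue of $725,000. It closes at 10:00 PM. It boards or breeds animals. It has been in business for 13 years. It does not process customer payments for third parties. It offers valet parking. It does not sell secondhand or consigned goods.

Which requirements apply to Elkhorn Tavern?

Sec. 13-1. revenue $725,000 > $100,000; does not sell secondhand or consigned goods → Annual License not required.
Sec. 13-2. closes 10:00 PM, at/before midnight; years in business 13 < 14; revenue $725,000 < $900,000 → Standard Certificate required.
Sec. 13-3. revenue $725,000 ≥ $675,000; does not sell secondhand or consigned goods → High-Revenue Certificate not required.
Sec. 13-4. years in business 13 < 17 → Regulatory Permit required.
Sec. 13-5. closes 10:00 PM, at/before 11:00 PM; years in business 13 ≥ 12 → Trade Certificate not required.
Sec. 13-6. closes 10:00 PM, at/before 2:00 AM; revenue $725,000 > $650,000; years in business 13 < 17 → Daytime Permit required.
Sec. 13-7. closes 10:00 PM, after 5:00 PM; boards or breeds animals; offers valet parking → Late-Night Registration required.
Sec. 13-8. closes 10:00 PM, after 9:00 PM → Annual Permit not required.

Daytime Permit, Late-Night Registration, Regulatory Permit, Standard Certificate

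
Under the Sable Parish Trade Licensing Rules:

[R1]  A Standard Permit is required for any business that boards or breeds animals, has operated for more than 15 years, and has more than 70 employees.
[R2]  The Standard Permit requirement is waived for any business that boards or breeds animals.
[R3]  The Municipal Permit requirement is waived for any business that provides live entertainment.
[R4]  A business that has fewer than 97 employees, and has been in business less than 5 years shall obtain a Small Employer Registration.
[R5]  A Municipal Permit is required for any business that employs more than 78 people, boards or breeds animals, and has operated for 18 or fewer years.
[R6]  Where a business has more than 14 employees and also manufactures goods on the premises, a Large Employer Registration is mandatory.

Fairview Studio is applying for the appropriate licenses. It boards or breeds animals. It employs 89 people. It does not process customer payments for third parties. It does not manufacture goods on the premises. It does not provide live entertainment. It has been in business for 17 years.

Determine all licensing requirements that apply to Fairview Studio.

[R1] boards or breeds animals; years in business 17 > 15; employees 89 > 70 → Standard Permit required.
[R2] boards or breeds animals → exempt from Standard Permit.
[R3] does not provide live entertainment → Municipal Permit exemption does not apply.
[R4] employees 89 < 97; years in business 17 ≥ 5 → Small Employer Registration not required.
[R5] employees 89 > 78; boards or breeds animals; years in business 17 ≤ 18 → Municipal Permit required.
[R6] employees 89 > 14; does not manufacture goods on the premises → Large Employer Registration not required.

Municipal Permit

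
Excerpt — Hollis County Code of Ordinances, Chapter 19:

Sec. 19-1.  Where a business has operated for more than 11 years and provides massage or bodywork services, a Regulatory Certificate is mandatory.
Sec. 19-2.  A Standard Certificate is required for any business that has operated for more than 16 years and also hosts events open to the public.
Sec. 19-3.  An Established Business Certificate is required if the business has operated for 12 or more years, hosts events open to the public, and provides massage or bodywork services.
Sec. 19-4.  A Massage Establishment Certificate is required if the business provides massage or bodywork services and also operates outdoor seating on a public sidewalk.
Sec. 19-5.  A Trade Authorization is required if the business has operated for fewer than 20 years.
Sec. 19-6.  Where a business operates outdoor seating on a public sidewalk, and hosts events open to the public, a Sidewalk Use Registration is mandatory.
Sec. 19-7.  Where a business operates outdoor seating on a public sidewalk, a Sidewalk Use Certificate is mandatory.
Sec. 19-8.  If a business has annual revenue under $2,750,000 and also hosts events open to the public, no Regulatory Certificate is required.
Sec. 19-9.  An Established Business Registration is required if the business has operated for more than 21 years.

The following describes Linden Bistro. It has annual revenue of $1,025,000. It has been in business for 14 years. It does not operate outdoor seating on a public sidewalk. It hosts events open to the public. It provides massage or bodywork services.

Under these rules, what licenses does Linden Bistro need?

Sec. 19-1. years in business 14 > 11; provides massage or bodywork services → Regulatory Certificate required.
Sec. 19-2. years in business 14 ≤ 16; hosts events open to the public → Standard Certificate not required.
Sec. 19-3. years in business 14 ≥ 12; hosts events open to the public; provides massage or bodywork services → Established Business Certificate required.
Sec. 19-4. provides massage or bodywork services; does not operate outdoor seating on a public sidewalk → Massage Establishment Certificate not required.
Sec. 19-5. years in business 14 < 20 → Trade Authorization required.
Sec. 19-6. does not operate outdoor seating on a public sidewalk; hosts events open to the public → Sidewalk Use Registration not required.
Sec. 19-7. does not operate outdoor seating on a public sidewalk → Sidewalk Use Certificate not required.
Sec. 19-8. revenue $1,025,000 < $2,750,000; hosts events open to the public → exempt from Regulatory Certificate.
Sec. 19-9. years in business 14 ≤ 21 → Established Business Registration not required.

Established Business Certificate, Trade Authorization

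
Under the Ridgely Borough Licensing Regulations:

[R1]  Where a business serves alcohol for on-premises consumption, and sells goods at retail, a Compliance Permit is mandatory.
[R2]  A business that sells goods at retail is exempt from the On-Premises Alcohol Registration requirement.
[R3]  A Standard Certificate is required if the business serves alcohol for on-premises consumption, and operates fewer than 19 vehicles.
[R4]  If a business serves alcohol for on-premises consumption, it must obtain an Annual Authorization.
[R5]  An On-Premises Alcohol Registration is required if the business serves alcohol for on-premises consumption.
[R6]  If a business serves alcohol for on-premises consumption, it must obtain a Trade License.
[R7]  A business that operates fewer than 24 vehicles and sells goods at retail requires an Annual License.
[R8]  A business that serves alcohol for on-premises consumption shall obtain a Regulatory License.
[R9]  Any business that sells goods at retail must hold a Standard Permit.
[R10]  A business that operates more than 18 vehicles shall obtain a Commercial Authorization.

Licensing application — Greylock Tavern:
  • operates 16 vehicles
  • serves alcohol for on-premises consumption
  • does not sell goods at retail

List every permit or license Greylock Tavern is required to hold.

[R1] serves alcohol for on-premises consumption; does not sell goods at retail → Compliance Permit not required.
[R2] does not sell goods at retail → On-Premises Alcohol Registration exemption does not apply.
[R3] serves alcohol for on-premises consumption; vehicles 16 < 19 → Standard Certificate required.
[R4] serves alcohol for on-premises consumption → Annual Authorization required.
[R5] serves alcohol for on-premises consumption → On-Premises Alcohol Registration required.
[R6] serves alcohol for on-premises consumption → Trade License required.
[R7] vehicles 16 < 24; does not sell goods at retail → Annual License not required.
[R8] serves alcohol for on-premises consumption → Regulatory License required.
[R9] does not sell goods at retail → Standard Permit not required.
[R10] vehicles 16 ≤ 18 → Commercial Authorization not required.

Annual Authorization, On-Premises Alcohol Registration, Regulatory License, Standard Certificate, Trade License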